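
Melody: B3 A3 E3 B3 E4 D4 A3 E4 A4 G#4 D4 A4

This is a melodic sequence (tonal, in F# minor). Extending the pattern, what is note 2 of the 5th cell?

The unit is 4 notes. Position-2 pitches of the 3 shown cells: A3, D4, G#4.
Each moves up a 4th. Continuing: C#5 → F#5.

F#5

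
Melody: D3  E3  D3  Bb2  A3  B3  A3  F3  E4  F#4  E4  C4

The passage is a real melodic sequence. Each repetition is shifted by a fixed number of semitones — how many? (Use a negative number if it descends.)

7

Taking 4-note groups, the heads are D3, A3, E4: the pattern moves up a 5th.
D3 to A3 spans +7 semitones.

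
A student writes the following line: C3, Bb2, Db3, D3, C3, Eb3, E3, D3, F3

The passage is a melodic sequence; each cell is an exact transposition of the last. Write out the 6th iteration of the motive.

A#3 G#3 B3

With a 3-note motive the entries are C3, D3, E3, each up a 2nd from the previous.
Continuing the starts: F#3 → G#3 → A#3.
From A#3 the exact shape gives A#3 G#3 B3.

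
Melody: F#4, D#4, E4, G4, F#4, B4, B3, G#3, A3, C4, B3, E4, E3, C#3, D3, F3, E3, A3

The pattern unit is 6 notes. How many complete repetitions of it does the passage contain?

18 notes in groups of 6 gives 18/6 = 3 statements.
Starts: F#4, B3, E3 — each down a 5th.

3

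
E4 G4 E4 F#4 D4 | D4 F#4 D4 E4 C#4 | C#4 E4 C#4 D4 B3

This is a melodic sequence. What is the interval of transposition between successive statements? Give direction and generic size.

Unit = 5 notes; the statements start on E4, D4, C#4, moving down a 2nd each time.
From E4 to D4: down a 2nd.

down a 2nd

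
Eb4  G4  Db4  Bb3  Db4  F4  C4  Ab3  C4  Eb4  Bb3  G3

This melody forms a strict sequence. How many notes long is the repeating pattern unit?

4

12 notes total. Splitting into 3 groups of 4:
Eb4 G4 Db4 Bb3 | Db4 F4 C4 Ab3 | C4 Eb4 Bb3 G3
That's a consistent down a 2nd shift per cell, and no other grouping gives one.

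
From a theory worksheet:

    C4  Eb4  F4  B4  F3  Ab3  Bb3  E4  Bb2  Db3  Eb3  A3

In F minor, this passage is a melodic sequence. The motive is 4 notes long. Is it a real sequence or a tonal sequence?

real

Each cell has the same semitone pattern (3, 2, 6) — intervals are preserved exactly.
And B4 lies outside F minor, so the sequence is real rather than tonal.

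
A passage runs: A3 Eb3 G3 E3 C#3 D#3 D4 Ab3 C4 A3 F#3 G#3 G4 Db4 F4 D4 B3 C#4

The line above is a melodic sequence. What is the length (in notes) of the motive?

6

Try groups of 6 (3 cells in 18 notes):
A3 Eb3 G3 E3 C#3 D#3 | D4 Ab3 C4 A3 F#3 G#3 | G4 Db4 F4 D4 B3 C#4
Each cell is the previous one up a 4th — so the unit is 6 notes.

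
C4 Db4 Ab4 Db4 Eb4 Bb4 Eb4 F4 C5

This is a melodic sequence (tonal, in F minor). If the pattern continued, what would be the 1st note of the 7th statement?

With 3-note cells, note 1 of each statement runs C4, Db4, Eb4.
Carrying that up a 2nd forward: F4 → G4 → Ab4 → Bb4.

Bb4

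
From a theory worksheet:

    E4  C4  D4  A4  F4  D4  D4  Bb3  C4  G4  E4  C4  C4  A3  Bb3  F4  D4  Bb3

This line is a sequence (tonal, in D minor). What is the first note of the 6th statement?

Unit = 6 notes; the statements start on E4, D4, C4, moving down a 2nd each time.
Continuing: Bb3 → A3 → G3. Statement 6 starts on G3.

G3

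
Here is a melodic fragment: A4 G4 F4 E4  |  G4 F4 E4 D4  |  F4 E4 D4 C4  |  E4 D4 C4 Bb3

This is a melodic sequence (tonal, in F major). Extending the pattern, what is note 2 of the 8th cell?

G3

The unit is 4 notes. Position-2 pitches of the 4 shown cells: G4, F4, E4, D4.
Each moves down a 2nd. Continuing: C4 → Bb3 → A3 → G3.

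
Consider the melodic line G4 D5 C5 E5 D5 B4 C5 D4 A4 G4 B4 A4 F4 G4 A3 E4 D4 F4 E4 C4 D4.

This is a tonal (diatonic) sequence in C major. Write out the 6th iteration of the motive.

F2 C3 B2 D3 C3 A2 B2

With a 7-note motive the entries are G4, D4, A3, each down a 4th from the previous.
Continuing the starts: E3 → B2 → F2.
From F2 the diatonic shape gives F2 C3 B2 D3 C3 A2 B2.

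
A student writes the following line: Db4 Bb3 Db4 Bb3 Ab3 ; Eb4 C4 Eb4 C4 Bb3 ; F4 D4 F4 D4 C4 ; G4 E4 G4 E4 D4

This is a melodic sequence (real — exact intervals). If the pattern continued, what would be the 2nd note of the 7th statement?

A#4

With 5-note cells, note 2 of each statement runs Bb3, C4, D4, E4.
Each moves up a 2nd. Continuing: F#4 → G#4 → A#4.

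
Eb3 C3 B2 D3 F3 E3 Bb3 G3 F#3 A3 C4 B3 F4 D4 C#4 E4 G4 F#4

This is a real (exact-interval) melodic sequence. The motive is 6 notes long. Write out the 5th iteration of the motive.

G5 E5 D#5 F#5 A5 G#5

The 6-note cells begin on Eb3, Bb3, F4 — each up a 5th from the last.
Carrying on: C5 → G5.
So cell 5 is G5 E5 D#5 F#5 A5 G#5.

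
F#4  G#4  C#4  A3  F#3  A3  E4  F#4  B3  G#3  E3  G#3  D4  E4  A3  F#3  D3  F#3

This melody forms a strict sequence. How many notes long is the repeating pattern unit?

There are 18 notes; a 6-note unit gives 3 cells:
F#4 G#4 C#4 A3 F#3 A3 | E4 F#4 B3 G#3 E3 G#3 | D4 E4 A3 F#3 D3 F#3
That's a consistent down a 2nd shift per cell, and no other grouping gives one.

6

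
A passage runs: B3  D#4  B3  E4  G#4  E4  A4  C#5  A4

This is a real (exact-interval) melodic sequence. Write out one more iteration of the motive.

Taking 3-note groups, the heads are B3, E4, A4: the pattern moves up a 4th.
So cell 4 is D5 F#5 D5.

D5 F#5 D5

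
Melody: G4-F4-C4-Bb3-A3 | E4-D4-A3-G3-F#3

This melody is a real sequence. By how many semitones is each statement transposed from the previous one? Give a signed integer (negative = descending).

The 5-note cells begin on G4, E4 — each down a 3rd from the last.
G4 to E4 spans -3 semitones.

-3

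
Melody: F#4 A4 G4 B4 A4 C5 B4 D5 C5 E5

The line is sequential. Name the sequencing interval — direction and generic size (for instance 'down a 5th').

Unit = 2 notes; the statements start on F#4, G4, A4, B4, C5, moving up a 2nd each time.
F#4 to G4 is up a 2nd.

up a 2nd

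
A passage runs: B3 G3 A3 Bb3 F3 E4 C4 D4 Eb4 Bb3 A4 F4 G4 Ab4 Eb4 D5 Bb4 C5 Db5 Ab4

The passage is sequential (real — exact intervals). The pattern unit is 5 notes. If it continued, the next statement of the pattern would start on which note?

G5

Unit = 5 notes; the statements start on B3, E4, A4, D5, moving up a 4th each time.
The next head, up a 4th from D5, is G5.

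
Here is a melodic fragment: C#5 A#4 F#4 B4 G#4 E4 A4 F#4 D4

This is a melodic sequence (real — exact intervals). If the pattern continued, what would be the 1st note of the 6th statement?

Grouping in 3s, the 1st note of each cell is C#5, B4, A4.
Each moves down a 2nd. Continuing: G4 → F4 → Eb4.

Eb4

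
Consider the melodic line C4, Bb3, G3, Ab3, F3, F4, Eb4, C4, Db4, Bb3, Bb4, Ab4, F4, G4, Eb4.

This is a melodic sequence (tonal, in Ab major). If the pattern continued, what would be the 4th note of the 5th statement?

Grouping in 5s, the 4th note of each cell is Ab3, Db4, G4.
Extending up a 4th: C5 → F5.

F5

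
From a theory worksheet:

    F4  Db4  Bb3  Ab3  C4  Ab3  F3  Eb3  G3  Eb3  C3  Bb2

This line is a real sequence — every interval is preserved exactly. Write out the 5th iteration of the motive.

A2 F2 D2 C2

Taking 4-note groups, the heads are F4, C4, G3: the pattern moves down a 4th.
Carrying on: D3 → A2.
So cell 5 is A2 F2 D2 C2.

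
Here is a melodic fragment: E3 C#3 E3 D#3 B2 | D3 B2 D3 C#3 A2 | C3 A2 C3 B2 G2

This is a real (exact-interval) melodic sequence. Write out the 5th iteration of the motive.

Ab2 F2 Ab2 G2 Eb2

Unit = 5 notes; the statements start on E3, D3, C3, moving down a 2nd each time.
Carrying on: Bb2 → Ab2.
Statement 5 starts on Ab2 and keeps the same exact contour: Ab2 F2 Ab2 G2 Eb2.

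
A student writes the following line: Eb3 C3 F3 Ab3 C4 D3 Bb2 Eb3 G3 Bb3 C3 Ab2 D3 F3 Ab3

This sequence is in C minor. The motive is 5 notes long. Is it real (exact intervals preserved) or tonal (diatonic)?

Every note is diatonic to C minor.
Cell 1 has -3 semitones from note 1 to 2, but cell 2 has -4 — the interval quality changes while the contour stays the same, which is the hallmark of a tonal sequence.

tonal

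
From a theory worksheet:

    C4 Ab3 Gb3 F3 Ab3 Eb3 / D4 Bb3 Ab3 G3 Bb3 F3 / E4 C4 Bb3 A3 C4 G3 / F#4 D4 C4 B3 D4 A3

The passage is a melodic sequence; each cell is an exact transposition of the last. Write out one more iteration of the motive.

G#4 E4 D4 C#4 E4 B3

Unit = 6 notes; the statements start on C4, D4, E4, F#4, moving up a 2nd each time.
From G#4 the exact shape gives G#4 E4 D4 C#4 E4 B3.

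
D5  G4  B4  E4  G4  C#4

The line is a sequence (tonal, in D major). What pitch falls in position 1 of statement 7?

Grouping in 2s, the 1st note of each cell is D5, B4, G4.
Each moves down a 3rd. Continuing: E4 → C#4 → A3 → F#3.

F#3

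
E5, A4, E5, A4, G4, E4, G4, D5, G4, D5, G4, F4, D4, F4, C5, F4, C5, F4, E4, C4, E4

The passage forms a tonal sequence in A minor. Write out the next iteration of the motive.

B4 E4 B4 E4 D4 B3 D4

With a 7-note motive the entries are E5, D5, C5, each down a 2nd from the previous.
From B4 the diatonic shape gives B4 E4 B4 E4 D4 B3 D4.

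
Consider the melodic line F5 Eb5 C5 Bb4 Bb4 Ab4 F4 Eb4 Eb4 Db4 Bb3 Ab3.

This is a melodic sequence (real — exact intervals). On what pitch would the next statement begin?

Ab3

With a 4-note motive the entries are F5, Bb4, Eb4, each down a 5th from the previous.
One more step down a 5th gives Ab3.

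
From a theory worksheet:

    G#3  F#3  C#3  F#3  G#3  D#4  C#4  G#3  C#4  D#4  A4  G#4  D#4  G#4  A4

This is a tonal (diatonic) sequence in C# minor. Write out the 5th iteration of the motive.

With a 5-note motive the entries are G#3, D#4, A4, each up a 5th from the previous.
Extending up a 5th: E5 → B5.
So cell 5 is B5 A5 E5 A5 B5.

B5 A5 E5 A5 B5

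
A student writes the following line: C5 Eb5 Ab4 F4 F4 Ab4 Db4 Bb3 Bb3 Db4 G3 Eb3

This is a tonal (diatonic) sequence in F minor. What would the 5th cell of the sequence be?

Ab2 C3 F2 Db2

Taking 4-note groups, the heads are C5, F4, Bb3: the pattern moves down a 5th.
Continuing the starts: Eb3 → Ab2.
So cell 5 is Ab2 C3 F2 Db2.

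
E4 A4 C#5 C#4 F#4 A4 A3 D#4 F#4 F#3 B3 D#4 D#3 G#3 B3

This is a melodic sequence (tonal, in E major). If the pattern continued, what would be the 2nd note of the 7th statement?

C#3

The unit is 3 notes. Position-2 pitches of the 5 shown cells: A4, F#4, D#4, B3, G#3.
Carrying that down a 3rd forward: E3 → C#3.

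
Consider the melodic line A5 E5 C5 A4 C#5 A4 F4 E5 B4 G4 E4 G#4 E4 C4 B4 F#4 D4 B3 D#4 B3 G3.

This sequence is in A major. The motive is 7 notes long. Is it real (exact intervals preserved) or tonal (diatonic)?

real

Each cell has the same semitone pattern (-5, -4, -3, 4, -4, -4) — intervals are preserved exactly.
And C5 lies outside A major, so the sequence is real rather than tonal.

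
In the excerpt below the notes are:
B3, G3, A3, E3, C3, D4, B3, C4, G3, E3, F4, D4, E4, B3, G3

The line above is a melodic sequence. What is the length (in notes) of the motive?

5

15 notes total. Splitting into 3 groups of 5:
B3 G3 A3 E3 C3 | D4 B3 C4 G3 E3 | F4 D4 E4 B3 G3
Every group is a transposition up a 3rd of the one before; no shorter unit works.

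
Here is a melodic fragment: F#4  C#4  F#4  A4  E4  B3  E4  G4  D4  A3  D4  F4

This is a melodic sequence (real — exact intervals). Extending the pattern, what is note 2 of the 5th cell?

F3

The unit is 4 notes. Position-2 pitches of the 3 shown cells: C#4, B3, A3.
Extending down a 2nd: G3 → F3.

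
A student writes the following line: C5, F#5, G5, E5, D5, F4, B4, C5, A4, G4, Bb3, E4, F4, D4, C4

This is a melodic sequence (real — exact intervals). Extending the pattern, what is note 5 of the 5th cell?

Grouping in 5s, the 5th note of each cell is D5, G4, C4.
Extending down a 5th: F3 → Bb2.

Bb2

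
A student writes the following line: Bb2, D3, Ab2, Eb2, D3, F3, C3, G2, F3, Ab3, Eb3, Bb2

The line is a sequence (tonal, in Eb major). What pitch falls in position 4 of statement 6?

Ab3

Grouping in 4s, the 4th note of each cell is Eb2, G2, Bb2.
Each moves up a 3rd. Continuing: D3 → F3 → Ab3.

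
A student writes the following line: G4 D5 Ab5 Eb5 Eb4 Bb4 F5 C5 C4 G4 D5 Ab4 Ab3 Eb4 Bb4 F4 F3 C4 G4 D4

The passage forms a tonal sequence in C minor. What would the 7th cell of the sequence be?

With a 4-note motive the entries are G4, Eb4, C4, Ab3, F3, each down a 3rd from the previous.
Carrying on: D3 → Bb2.
Statement 7 starts on Bb2 and keeps the same diatonic contour: Bb2 F3 C4 G3.

Bb2 F3 C4 G3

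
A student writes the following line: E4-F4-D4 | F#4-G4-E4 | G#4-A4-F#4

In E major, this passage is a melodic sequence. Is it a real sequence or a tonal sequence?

Each cell has the same semitone pattern (1, -3) — intervals are preserved exactly.
And F4 lies outside E major, so the sequence is real rather than tonal.

real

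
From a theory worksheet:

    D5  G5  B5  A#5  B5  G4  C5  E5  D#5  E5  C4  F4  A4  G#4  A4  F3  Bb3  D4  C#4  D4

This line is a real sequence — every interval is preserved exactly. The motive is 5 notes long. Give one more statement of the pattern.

Bb2 Eb3 G3 F#3 G3

The 5-note cells begin on D5, G4, C4, F3 — each down a 5th from the last.
Statement 5 starts on Bb2 and keeps the same exact contour: Bb2 Eb3 G3 F#3 G3.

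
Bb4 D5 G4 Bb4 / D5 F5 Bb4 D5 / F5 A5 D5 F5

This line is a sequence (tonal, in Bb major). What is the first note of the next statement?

A5

Unit = 4 notes; the statements start on Bb4, D5, F5, moving up a 3rd each time.
The next head, up a 3rd from F5, is A5.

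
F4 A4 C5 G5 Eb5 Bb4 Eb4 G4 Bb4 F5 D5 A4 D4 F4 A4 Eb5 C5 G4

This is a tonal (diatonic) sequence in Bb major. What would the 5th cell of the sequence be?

Unit = 6 notes; the statements start on F4, Eb4, D4, moving down a 2nd each time.
Carrying on: C4 → Bb3.
From Bb3 the diatonic shape gives Bb3 D4 F4 C5 A4 Eb4.

Bb3 D4 F4 C5 A4 Eb4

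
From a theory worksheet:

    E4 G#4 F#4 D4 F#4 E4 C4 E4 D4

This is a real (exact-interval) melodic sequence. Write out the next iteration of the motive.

Bb3 D4 C4

The 3-note cells begin on E4, D4, C4 — each down a 2nd from the last.
From Bb3 the exact shape gives Bb3 D4 C4.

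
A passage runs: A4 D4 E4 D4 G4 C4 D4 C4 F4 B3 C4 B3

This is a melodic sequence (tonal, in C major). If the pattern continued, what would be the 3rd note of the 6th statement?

G3

With 4-note cells, note 3 of each statement runs E4, D4, C4.
Carrying that down a 2nd forward: B3 → A3 → G3.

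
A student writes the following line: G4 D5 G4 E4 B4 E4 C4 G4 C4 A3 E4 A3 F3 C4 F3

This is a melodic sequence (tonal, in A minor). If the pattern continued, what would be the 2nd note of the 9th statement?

Grouping in 3s, the 2nd note of each cell is D5, B4, G4, E4, C4.
Carrying that down a 3rd forward: A3 → F3 → D3 → B2.

B2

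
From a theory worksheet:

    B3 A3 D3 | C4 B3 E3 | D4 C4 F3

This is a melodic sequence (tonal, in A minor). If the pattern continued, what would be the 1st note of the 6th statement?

G4

Grouping in 3s, the 1st note of each cell is B3, C4, D4.
Extending up a 2nd: E4 → F4 → G4.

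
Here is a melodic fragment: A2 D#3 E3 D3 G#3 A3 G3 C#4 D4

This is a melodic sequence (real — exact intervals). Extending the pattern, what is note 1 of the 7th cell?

Eb5

Grouping in 3s, the 1st note of each cell is A2, D3, G3.
Each moves up a 4th. Continuing: C4 → F4 → Bb4 → Eb5.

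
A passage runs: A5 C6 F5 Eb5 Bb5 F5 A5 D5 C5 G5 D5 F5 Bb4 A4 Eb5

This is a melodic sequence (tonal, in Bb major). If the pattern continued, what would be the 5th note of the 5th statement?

A4

The unit is 5 notes. Position-5 pitches of the 3 shown cells: Bb5, G5, Eb5.
Extending down a 3rd: C5 → A4.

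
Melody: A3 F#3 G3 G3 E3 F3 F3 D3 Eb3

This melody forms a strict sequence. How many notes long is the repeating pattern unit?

There are 9 notes; a 3-note unit gives 3 cells:
A3 F#3 G3 | G3 E3 F3 | F3 D3 Eb3
Every group is a transposition down a 2nd of the one before; no shorter unit works.

3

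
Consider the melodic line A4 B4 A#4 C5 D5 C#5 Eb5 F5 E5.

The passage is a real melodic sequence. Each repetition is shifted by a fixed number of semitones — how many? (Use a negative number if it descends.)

3

Unit = 3 notes; the statements start on A4, C5, Eb5, moving up a 3rd each time.
Counting half-steps from A4 to C5: 3.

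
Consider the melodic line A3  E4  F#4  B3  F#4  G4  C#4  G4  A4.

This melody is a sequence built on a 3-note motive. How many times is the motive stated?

9 notes in groups of 3 gives 9/3 = 3 statements.
Starts: A3, B3, C#4 — each up a 2nd.

3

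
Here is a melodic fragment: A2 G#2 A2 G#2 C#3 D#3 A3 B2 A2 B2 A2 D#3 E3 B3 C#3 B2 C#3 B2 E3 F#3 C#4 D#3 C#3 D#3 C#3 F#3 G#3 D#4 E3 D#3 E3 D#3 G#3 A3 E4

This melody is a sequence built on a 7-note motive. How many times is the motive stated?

35 notes in groups of 7 gives 35/7 = 5 statements.
Starts: A2, B2, C#3, D#3, E3 — each up a 2nd.

5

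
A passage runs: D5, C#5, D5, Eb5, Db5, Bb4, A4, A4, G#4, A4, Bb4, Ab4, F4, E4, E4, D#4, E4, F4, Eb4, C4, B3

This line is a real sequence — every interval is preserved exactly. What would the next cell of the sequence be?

The 7-note cells begin on D5, A4, E4 — each down a 4th from the last.
Statement 4 starts on B3 and keeps the same exact contour: B3 A#3 B3 C4 Bb3 G3 F#3.

B3 A#3 B3 C4 Bb3 G3 F#3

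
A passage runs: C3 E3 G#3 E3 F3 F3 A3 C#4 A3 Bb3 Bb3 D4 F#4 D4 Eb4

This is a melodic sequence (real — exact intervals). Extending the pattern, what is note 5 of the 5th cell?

Grouping in 5s, the 5th note of each cell is F3, Bb3, Eb4.
Each moves up a 4th. Continuing: Ab4 → Db5.

Db5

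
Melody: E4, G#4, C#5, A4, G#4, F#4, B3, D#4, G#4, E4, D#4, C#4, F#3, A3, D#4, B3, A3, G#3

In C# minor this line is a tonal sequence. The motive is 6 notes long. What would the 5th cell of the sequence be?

Unit = 6 notes; the statements start on E4, B3, F#3, moving down a 4th each time.
Carrying on: C#3 → G#2.
From G#2 the diatonic shape gives G#2 B2 E3 C#3 B2 A2.

G#2 B2 E3 C#3 B2 A2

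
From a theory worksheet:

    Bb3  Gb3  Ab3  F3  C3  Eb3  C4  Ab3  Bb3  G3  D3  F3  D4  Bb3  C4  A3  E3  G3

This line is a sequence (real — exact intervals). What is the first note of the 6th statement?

The 6-note cells begin on Bb3, C4, D4 — each up a 2nd from the last.
Continuing: E4 → F#4 → G#4. Statement 6 starts on G#4.

G#4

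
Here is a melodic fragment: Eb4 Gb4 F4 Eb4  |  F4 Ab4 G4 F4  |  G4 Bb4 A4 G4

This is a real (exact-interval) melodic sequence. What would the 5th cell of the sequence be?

The 4-note cells begin on Eb4, F4, G4 — each up a 2nd from the last.
Extending up a 2nd: A4 → B4.
So cell 5 is B4 D5 C#5 B4.

B4 D5 C#5 B4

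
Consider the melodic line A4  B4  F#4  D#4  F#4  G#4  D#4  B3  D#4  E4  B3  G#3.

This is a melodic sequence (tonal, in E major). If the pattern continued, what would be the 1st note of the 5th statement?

G#3

With 4-note cells, note 1 of each statement runs A4, F#4, D#4.
Extending down a 3rd: B3 → G#3.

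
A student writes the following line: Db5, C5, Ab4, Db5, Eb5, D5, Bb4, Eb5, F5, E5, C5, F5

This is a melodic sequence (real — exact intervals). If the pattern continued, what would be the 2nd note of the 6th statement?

A#5

The unit is 4 notes. Position-2 pitches of the 3 shown cells: C5, D5, E5.
Each moves up a 2nd. Continuing: F#5 → G#5 → A#5.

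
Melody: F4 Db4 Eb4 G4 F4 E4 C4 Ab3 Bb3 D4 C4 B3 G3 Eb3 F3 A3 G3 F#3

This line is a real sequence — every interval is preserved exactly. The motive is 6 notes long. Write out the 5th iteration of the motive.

Unit = 6 notes; the statements start on F4, C4, G3, moving down a 4th each time.
Carrying on: D3 → A2.
So cell 5 is A2 F2 G2 B2 A2 G#2.

A2 F2 G2 B2 A2 G#2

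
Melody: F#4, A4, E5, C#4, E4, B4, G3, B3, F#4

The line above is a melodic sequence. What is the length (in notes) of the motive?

3

There are 9 notes; a 3-note unit gives 3 cells:
F#4 A4 E5 | C#4 E4 B4 | G3 B3 F#4
That's a consistent down a 4th shift per cell, and no other grouping gives one.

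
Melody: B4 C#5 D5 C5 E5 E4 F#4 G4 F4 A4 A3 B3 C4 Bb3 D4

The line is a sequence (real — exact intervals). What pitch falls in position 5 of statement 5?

C3

Grouping in 5s, the 5th note of each cell is E5, A4, D4.
Each moves down a 5th. Continuing: G3 → C3.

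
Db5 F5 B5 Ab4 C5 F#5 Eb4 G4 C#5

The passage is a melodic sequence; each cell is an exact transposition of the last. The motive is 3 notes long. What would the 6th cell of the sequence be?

The 3-note cells begin on Db5, Ab4, Eb4 — each down a 4th from the last.
Extending down a 4th: Bb3 → F3 → C3.
From C3 the exact shape gives C3 E3 A#3.

C3 E3 A#3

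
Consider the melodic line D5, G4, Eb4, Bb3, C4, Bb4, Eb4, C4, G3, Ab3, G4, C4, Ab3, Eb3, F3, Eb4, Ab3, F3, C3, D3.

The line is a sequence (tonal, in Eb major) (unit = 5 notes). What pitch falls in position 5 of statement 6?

The unit is 5 notes. Position-5 pitches of the 4 shown cells: C4, Ab3, F3, D3.
Extending down a 3rd: Bb2 → G2.

G2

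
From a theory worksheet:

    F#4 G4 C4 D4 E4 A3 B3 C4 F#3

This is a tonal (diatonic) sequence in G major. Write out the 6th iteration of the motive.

The 3-note cells begin on F#4, D4, B3 — each down a 3rd from the last.
Extending down a 3rd: G3 → E3 → C3.
So cell 6 is C3 D3 G2.

C3 D3 G2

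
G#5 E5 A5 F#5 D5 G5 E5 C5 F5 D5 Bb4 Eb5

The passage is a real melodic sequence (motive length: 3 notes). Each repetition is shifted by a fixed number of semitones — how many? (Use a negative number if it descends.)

-2

The 3-note cells begin on G#5, F#5, E5, D5 — each down a 2nd from the last.
Counting half-steps from G#5 to F#5: -2.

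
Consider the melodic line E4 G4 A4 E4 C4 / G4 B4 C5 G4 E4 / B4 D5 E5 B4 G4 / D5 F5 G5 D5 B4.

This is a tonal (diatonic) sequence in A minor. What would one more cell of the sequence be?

With a 5-note motive the entries are E4, G4, B4, D5, each up a 3rd from the previous.
Statement 5 starts on F5 and keeps the same diatonic contour: F5 A5 B5 F5 D5.

F5 A5 B5 F5 D5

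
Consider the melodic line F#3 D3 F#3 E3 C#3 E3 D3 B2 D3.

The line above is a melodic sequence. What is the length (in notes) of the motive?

3

9 notes total. Splitting into 3 groups of 3:
F#3 D3 F#3 | E3 C#3 E3 | D3 B2 D3
Every group is a transposition down a 2nd of the one before; no shorter unit works.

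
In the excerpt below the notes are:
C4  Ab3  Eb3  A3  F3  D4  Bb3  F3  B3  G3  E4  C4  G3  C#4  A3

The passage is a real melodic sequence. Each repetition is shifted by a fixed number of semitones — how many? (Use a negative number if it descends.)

2

Taking 5-note groups, the heads are C4, D4, E4: the pattern moves up a 2nd.
C4→D4 is 62 − 60 = 2 semitones.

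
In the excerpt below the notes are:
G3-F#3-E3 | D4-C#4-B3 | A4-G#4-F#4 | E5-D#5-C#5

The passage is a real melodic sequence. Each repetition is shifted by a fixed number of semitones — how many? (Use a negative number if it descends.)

With a 3-note motive the entries are G3, D4, A4, E5, each up a 5th from the previous.
Counting half-steps from G3 to D4: 7.

7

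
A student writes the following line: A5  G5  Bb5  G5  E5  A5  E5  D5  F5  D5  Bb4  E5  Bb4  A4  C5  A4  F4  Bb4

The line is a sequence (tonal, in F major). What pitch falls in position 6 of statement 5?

The unit is 6 notes. Position-6 pitches of the 3 shown cells: A5, E5, Bb4.
Each moves down a 4th. Continuing: F4 → C4.

C4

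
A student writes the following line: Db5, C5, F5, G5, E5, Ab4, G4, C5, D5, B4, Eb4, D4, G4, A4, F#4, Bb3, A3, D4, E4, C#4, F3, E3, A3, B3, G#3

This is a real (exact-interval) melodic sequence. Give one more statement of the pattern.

Taking 5-note groups, the heads are Db5, Ab4, Eb4, Bb3, F3: the pattern moves down a 4th.
Statement 6 starts on C3 and keeps the same exact contour: C3 B2 E3 F#3 D#3.

C3 B2 E3 F#3 D#3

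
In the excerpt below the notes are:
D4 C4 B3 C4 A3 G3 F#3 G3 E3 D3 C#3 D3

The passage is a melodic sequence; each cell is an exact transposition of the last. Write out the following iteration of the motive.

Unit = 4 notes; the statements start on D4, A3, E3, moving down a 4th each time.
From B2 the exact shape gives B2 A2 G#2 A2.

B2 A2 G#2 A2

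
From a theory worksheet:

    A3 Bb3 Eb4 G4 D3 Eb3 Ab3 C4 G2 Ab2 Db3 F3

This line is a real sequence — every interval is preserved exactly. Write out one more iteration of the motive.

With a 4-note motive the entries are A3, D3, G2, each down a 5th from the previous.
Statement 4 starts on C2 and keeps the same exact contour: C2 Db2 Gb2 Bb2.

C2 Db2 Gb2 Bb2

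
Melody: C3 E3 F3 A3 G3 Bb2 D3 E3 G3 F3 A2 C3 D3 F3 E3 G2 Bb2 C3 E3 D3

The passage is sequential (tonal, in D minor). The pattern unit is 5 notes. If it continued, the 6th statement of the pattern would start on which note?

Unit = 5 notes; the statements start on C3, Bb2, A2, G2, moving down a 2nd each time.
Extending the heads down a 2nd: F2 → E2.

E2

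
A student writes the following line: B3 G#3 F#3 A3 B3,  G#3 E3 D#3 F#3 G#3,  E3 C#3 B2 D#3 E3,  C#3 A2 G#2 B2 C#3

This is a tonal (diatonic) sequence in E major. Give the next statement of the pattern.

The 5-note cells begin on B3, G#3, E3, C#3 — each down a 3rd from the last.
From A2 the diatonic shape gives A2 F#2 E2 G#2 A2.

A2 F#2 E2 G#2 A2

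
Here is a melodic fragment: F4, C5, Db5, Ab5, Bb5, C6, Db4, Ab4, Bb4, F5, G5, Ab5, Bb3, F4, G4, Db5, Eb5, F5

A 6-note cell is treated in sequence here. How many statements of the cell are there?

3

18 notes in groups of 6 gives 18/6 = 3 statements.
Starts: F4, Db4, Bb3 — each down a 3rd.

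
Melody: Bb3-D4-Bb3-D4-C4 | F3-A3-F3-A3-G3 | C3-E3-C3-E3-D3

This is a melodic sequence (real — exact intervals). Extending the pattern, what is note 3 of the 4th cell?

The unit is 5 notes. Position-3 pitches of the 3 shown cells: Bb3, F3, C3.
One more down a 4th gives G2.

G2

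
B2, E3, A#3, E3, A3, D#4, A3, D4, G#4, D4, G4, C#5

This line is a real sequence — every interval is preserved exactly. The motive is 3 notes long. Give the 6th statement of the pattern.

Taking 3-note groups, the heads are B2, E3, A3, D4: the pattern moves up a 4th.
Extending up a 4th: G4 → C5.
So cell 6 is C5 F5 B5.

C5 F5 B5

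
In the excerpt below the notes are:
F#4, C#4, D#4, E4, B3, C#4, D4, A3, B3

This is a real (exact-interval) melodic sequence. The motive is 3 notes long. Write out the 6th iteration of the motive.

Taking 3-note groups, the heads are F#4, E4, D4: the pattern moves down a 2nd.
Carrying on: C4 → Bb3 → Ab3.
Statement 6 starts on Ab3 and keeps the same exact contour: Ab3 Eb3 F3.

Ab3 Eb3 F3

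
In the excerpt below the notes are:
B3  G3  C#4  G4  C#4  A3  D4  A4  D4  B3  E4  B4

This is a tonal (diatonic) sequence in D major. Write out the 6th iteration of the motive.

Taking 4-note groups, the heads are B3, C#4, D4: the pattern moves up a 2nd.
Extending up a 2nd: E4 → F#4 → G4.
So cell 6 is G4 E4 A4 E5.

G4 E4 A4 E5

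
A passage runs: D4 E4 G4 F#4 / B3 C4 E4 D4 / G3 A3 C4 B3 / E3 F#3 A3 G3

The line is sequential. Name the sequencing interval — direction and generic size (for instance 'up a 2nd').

down a 3rd

With a 4-note motive the entries are D4, B3, G3, E3, each down a 3rd from the previous.
D4 to B3 is down a 3rd.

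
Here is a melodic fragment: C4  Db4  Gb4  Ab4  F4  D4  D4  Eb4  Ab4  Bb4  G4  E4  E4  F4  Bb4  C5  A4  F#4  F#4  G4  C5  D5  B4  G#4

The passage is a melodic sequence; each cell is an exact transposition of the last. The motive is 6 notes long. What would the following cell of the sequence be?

The 6-note cells begin on C4, D4, E4, F#4 — each up a 2nd from the last.
Statement 5 starts on G#4 and keeps the same exact contour: G#4 A4 D5 E5 C#5 A#4.

G#4 A4 D5 E5 C#5 A#4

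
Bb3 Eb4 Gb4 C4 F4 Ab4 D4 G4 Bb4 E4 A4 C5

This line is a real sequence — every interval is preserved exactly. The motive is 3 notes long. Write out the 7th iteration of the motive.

A#4 D#5 F#5

The 3-note cells begin on Bb3, C4, D4, E4 — each up a 2nd from the last.
Continuing the starts: F#4 → G#4 → A#4.
From A#4 the exact shape gives A#4 D#5 F#5.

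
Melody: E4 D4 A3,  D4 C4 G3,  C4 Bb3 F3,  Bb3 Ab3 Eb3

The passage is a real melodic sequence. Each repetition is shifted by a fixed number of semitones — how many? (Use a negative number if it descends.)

With a 3-note motive the entries are E4, D4, C4, Bb3, each down a 2nd from the previous.
E4 to D4 spans -2 semitones.

-2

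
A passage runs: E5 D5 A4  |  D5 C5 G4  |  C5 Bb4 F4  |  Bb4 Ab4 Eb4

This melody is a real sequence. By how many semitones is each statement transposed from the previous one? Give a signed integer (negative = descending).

With a 3-note motive the entries are E5, D5, C5, Bb4, each down a 2nd from the previous.
E5→D5 is 74 − 76 = -2 semitones.

-2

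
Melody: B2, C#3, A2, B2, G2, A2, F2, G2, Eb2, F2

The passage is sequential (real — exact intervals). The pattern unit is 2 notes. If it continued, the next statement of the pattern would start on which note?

Db2

The 2-note cells begin on B2, A2, G2, F2, Eb2 — each down a 2nd from the last.
The next head, down a 2nd from Eb2, is Db2.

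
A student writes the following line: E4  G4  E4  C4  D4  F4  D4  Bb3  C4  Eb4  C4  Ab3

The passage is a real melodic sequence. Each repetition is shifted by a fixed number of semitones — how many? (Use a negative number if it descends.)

-2

With a 4-note motive the entries are E4, D4, C4, each down a 2nd from the previous.
E4 to D4 spans -2 semitones.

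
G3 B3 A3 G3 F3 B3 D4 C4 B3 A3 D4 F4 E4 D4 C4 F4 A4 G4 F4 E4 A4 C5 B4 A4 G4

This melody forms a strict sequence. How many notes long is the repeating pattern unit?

25 notes total. Splitting into 5 groups of 5:
G3 B3 A3 G3 F3 | B3 D4 C4 B3 A3 | D4 F4 E4 D4 C4 | F4 A4 G4 F4 E4 | A4 C5 B4 A4 G4
That's a consistent up a 3rd shift per cell, and no other grouping gives one.

5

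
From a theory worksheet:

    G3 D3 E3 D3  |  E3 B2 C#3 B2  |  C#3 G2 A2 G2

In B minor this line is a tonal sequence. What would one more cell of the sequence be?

A2 E2 F#2 E2

With a 4-note motive the entries are G3, E3, C#3, each down a 3rd from the previous.
From A2 the diatonic shape gives A2 E2 F#2 E2.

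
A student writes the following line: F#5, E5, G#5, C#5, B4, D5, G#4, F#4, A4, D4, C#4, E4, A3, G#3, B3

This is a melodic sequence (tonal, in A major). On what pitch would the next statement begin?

Taking 3-note groups, the heads are F#5, C#5, G#4, D4, A3: the pattern moves down a 4th.
One more step down a 4th gives E3.

E3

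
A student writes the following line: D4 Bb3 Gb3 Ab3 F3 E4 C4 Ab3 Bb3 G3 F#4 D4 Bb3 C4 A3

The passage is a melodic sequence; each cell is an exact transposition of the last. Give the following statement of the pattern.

G#4 E4 C4 D4 B3

The 5-note cells begin on D4, E4, F#4 — each up a 2nd from the last.
From G#4 the exact shape gives G#4 E4 C4 D4 B3.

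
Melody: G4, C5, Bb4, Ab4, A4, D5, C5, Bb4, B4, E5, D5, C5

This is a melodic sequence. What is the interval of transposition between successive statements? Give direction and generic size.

up a 2nd

Unit = 4 notes; the statements start on G4, A4, B4, moving up a 2nd each time.
G4 to A4 is up a 2nd.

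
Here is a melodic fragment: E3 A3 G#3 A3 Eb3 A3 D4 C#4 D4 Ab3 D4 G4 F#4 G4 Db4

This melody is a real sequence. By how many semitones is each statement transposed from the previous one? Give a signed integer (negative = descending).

Unit = 5 notes; the statements start on E3, A3, D4, moving up a 4th each time.
Counting half-steps from E3 to A3: 5.

5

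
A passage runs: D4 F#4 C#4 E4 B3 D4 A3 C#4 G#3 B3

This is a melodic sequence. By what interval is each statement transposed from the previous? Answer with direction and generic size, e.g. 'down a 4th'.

down a 2nd

Unit = 2 notes; the statements start on D4, C#4, B3, A3, G#3, moving down a 2nd each time.
D4 to C#4 is down a 2nd.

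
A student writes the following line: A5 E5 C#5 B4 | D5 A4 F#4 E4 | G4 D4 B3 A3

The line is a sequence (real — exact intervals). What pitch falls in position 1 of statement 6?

Bb2

With 4-note cells, note 1 of each statement runs A5, D5, G4.
Each moves down a 5th. Continuing: C4 → F3 → Bb2.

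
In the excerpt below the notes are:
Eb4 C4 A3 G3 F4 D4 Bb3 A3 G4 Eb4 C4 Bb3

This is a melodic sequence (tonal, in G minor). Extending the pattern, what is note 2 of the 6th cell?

The unit is 4 notes. Position-2 pitches of the 3 shown cells: C4, D4, Eb4.
Extending up a 2nd: F4 → G4 → A4.

A4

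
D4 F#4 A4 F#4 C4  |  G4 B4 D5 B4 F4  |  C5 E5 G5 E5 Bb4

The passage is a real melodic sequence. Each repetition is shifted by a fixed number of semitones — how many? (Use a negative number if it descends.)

5

Taking 5-note groups, the heads are D4, G4, C5: the pattern moves up a 4th.
D4 to G4 spans +5 semitones.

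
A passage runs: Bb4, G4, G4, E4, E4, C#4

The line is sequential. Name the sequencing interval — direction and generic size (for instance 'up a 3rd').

The 2-note cells begin on Bb4, G4, E4 — each down a 3rd from the last.
Bb4 to G4 is down a 3rd.

down a 3rd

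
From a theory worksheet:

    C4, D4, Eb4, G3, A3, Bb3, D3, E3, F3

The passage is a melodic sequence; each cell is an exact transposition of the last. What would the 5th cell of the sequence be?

The 3-note cells begin on C4, G3, D3 — each down a 4th from the last.
Carrying on: A2 → E2.
From E2 the exact shape gives E2 F#2 G2.

E2 F#2 G2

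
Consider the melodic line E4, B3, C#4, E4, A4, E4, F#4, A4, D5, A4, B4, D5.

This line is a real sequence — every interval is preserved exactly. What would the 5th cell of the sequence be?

C6 G5 A5 C6

Unit = 4 notes; the statements start on E4, A4, D5, moving up a 4th each time.
Continuing the starts: G5 → C6.
From C6 the exact shape gives C6 G5 A5 C6.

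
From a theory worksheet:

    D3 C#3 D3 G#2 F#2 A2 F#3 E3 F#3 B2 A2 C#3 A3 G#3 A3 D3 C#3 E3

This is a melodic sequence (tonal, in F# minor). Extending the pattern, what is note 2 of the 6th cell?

F#4

With 6-note cells, note 2 of each statement runs C#3, E3, G#3.
Extending up a 3rd: B3 → D4 → F#4.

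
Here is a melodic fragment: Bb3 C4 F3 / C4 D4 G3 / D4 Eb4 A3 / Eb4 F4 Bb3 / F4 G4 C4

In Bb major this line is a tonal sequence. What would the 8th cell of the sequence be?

Unit = 3 notes; the statements start on Bb3, C4, D4, Eb4, F4, moving up a 2nd each time.
Carrying on: G4 → A4 → Bb4.
So cell 8 is Bb4 C5 F4.

Bb4 C5 F4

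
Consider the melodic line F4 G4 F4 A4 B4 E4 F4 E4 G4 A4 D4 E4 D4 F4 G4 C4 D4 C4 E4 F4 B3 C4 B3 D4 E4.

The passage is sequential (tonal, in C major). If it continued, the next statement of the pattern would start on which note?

A3

With a 5-note motive the entries are F4, E4, D4, C4, B3, each down a 2nd from the previous.
One more step down a 2nd gives A3.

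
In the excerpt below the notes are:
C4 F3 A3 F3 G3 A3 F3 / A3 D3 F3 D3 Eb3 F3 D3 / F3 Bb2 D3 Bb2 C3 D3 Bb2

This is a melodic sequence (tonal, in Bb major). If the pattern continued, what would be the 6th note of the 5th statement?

G2

The unit is 7 notes. Position-6 pitches of the 3 shown cells: A3, F3, D3.
Carrying that down a 3rd forward: Bb2 → G2.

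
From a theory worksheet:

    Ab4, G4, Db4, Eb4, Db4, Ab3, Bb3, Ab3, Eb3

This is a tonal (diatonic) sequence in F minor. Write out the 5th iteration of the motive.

Taking 3-note groups, the heads are Ab4, Eb4, Bb3: the pattern moves down a 4th.
Carrying on: F3 → C3.
So cell 5 is C3 Bb2 F2.

C3 Bb2 F2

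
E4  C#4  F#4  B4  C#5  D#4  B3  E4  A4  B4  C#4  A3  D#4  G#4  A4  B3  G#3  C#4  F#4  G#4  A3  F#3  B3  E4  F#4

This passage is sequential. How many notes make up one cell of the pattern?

25 notes total. Splitting into 5 groups of 5:
E4 C#4 F#4 B4 C#5 | D#4 B3 E4 A4 B4 | C#4 A3 D#4 G#4 A4 | B3 G#3 C#4 F#4 G#4 | A3 F#3 B3 E4 F#4
That's a consistent down a 2nd shift per cell, and no other grouping gives one.

5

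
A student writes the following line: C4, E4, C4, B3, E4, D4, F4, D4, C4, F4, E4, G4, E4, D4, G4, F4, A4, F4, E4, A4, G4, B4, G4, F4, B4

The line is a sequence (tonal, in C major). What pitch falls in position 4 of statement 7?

The unit is 5 notes. Position-4 pitches of the 5 shown cells: B3, C4, D4, E4, F4.
Extending up a 2nd: G4 → A4.

A4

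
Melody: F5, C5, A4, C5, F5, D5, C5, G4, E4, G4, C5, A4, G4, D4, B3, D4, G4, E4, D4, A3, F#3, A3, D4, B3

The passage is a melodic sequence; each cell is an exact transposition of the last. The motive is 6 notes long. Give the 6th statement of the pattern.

Taking 6-note groups, the heads are F5, C5, G4, D4: the pattern moves down a 4th.
Carrying on: A3 → E3.
From E3 the exact shape gives E3 B2 G#2 B2 E3 C#3.

E3 B2 G#2 B2 E3 C#3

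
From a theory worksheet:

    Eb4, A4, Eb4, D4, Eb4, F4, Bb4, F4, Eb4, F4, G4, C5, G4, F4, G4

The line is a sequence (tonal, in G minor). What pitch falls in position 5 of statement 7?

The unit is 5 notes. Position-5 pitches of the 3 shown cells: Eb4, F4, G4.
Extending up a 2nd: A4 → Bb4 → C5 → D5.

D5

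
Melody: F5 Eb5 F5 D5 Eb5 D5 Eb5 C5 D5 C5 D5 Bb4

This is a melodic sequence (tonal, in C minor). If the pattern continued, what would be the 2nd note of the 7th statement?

With 4-note cells, note 2 of each statement runs Eb5, D5, C5.
Extending down a 2nd: Bb4 → Ab4 → G4 → F4.

F4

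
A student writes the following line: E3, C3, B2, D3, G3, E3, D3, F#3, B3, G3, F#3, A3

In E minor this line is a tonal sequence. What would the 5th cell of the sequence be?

F#4 D4 C4 E4

The 4-note cells begin on E3, G3, B3 — each up a 3rd from the last.
Carrying on: D4 → F#4.
From F#4 the diatonic shape gives F#4 D4 C4 E4.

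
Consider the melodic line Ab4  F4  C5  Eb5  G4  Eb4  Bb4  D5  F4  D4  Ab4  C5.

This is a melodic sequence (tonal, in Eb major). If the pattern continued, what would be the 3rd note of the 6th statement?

Eb4

With 4-note cells, note 3 of each statement runs C5, Bb4, Ab4.
Extending down a 2nd: G4 → F4 → Eb4.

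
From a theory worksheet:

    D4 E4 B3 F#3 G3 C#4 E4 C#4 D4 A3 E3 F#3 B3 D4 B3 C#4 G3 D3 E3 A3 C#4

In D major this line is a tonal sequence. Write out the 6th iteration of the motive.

F#3 G3 D3 A2 B2 E3 G3

Taking 7-note groups, the heads are D4, C#4, B3: the pattern moves down a 2nd.
Continuing the starts: A3 → G3 → F#3.
Statement 6 starts on F#3 and keeps the same diatonic contour: F#3 G3 D3 A2 B2 E3 G3.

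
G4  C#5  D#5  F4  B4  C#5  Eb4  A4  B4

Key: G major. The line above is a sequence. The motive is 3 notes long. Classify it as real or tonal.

Each cell has the same semitone pattern (6, 2) — intervals are preserved exactly.
And C#5 lies outside G major, so the sequence is real rather than tonal.

real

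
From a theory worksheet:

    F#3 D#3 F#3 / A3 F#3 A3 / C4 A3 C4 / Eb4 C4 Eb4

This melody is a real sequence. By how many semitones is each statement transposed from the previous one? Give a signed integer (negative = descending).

With a 3-note motive the entries are F#3, A3, C4, Eb4, each up a 3rd from the previous.
F#3→A3 is 57 − 54 = 3 semitones.

3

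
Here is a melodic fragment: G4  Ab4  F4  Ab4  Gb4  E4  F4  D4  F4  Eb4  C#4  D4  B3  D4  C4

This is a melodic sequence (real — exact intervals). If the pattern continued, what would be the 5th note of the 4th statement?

A3

With 5-note cells, note 5 of each statement runs Gb4, Eb4, C4.
From C4, down a 3rd gives A3.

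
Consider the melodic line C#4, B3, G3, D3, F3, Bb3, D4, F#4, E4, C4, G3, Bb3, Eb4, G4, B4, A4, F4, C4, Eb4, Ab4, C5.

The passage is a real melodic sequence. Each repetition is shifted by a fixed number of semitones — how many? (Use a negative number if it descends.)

The 7-note cells begin on C#4, F#4, B4 — each up a 4th from the last.
C#4→F#4 is 66 − 61 = 5 semitones.

5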